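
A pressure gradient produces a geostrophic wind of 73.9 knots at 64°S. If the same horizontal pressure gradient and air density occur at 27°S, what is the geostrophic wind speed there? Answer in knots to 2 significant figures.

150 knots

With the same pressure gradient and density, V_g ∝ 1/f ∝ 1/sin φ.
V₂ = V₁ · sin φ₁ / sin φ₂ = 73.9 × sin 64° / sin 27°
V₂ = 73.9 × 0.8988/0.4540 = 150 knots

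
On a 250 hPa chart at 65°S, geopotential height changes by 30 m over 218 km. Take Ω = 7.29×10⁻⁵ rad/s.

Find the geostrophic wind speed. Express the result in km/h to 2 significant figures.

37 km/h

Coriolis parameter at 65°S:
f = 2Ω sin φ = 2 × 7.29×10⁻⁵ × sin 65° = 1.32×10⁻⁴ s⁻¹
Height gradient: |∂Z/∂n| = 30 m / 218000 m = 1.38×10⁻⁴
On a pressure surface, geostrophic balance gives V_g = (g/f)|∂Z/∂n|:
V_g = 9.81 × 1.38×10⁻⁴ / 1.32×10⁻⁴ = 10.2 m/s
Converting: 10.2 m/s × 3.6 = 37 km/h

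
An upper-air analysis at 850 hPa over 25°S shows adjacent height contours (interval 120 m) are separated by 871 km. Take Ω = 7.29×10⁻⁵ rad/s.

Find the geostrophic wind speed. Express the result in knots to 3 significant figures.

Coriolis parameter at 25°S:
f = 2Ω sin φ = 2 × 7.29×10⁻⁵ × sin 25° = 6.16×10⁻⁵ s⁻¹
Height gradient: |∂Z/∂n| = 120 m / 871000 m = 1.38×10⁻⁴
On a pressure surface, geostrophic balance gives V_g = (g/f)|∂Z/∂n|:
V_g = 9.81 × 1.38×10⁻⁴ / 6.16×10⁻⁵ = 21.9 m/s
Converting: 21.9 m/s × 1.944 = 42.6 knots

42.6 knots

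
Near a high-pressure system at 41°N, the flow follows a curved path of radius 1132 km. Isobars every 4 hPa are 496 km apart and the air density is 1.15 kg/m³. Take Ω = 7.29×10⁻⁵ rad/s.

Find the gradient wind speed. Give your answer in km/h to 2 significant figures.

Coriolis parameter at 41°N:
f = 2Ω sin φ = 2 × 7.29×10⁻⁵ × sin 41° = 9.57×10⁻⁵ s⁻¹
Pressure gradient: |∂P/∂n| = 400 Pa / 496000 m = 8.06×10⁻⁴ Pa/m
Geostrophic speed: V_g = |∂P/∂n|/(fρ) = 8.06×10⁻⁴/(9.57×10⁻⁵ × 1.15) = 7.33 m/s
Around a high, pressure-gradient force acts outward with centrifugal, so Coriolis balances both:
fV = (1/ρ)|∂P/∂n| + V²/R  →  V² − fR·V + fR·V_g = 0
With fR = 9.57×10⁻⁵ × 1132×10³ m = 108 m/s:
V = [fR − √((fR)² − 4 fR V_g)]/2 = [108 − √(108² − 4×108×7.33)]/2 = 7.91 m/s
Supergeostrophic (V > V_g = 7.33 m/s), as expected around a high.
Converting: 7.91 m/s × 3.6 = 28 km/h

28 km/h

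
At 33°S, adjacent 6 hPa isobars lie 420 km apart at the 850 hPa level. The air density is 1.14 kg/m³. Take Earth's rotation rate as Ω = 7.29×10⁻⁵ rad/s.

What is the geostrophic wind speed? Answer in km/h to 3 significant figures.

56.8 km/h

Coriolis parameter at 33°S:
f = 2Ω sin φ = 2 × 7.29×10⁻⁵ × sin 33° = 7.94×10⁻⁵ s⁻¹
Pressure gradient: |∂P/∂n| = 600 Pa / 420000 m = 1.43×10⁻³ Pa/m
Geostrophic balance (pressure-gradient force = Coriolis force):
V_g = (1/(fρ)) |∂P/∂n| = 1.43×10⁻³ / (7.94×10⁻⁵ × 1.14) = 15.8 m/s
Converting: 15.8 m/s × 3.6 = 56.8 km/h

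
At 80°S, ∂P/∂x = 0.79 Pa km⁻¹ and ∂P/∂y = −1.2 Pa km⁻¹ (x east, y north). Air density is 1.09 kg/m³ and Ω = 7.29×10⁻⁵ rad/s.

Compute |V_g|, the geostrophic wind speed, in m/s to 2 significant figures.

Coriolis parameter at 80°S:
f = 2Ω sin φ = 2 × 7.29×10⁻⁵ × sin 80° = 1.44×10⁻⁴ s⁻¹
In the Southern Hemisphere f is negative: f = −1.44×10⁻⁴ s⁻¹.
Component geostrophic relations (x east, y north):
u_g = −(1/(fρ)) ∂P/∂y,  v_g = (1/(fρ)) ∂P/∂x
u_g = −(−1.2×10⁻³)/(−1.44×10⁻⁴ × 1.09) = −7.67 m/s;  v_g = (0.79×10⁻³)/(−1.44×10⁻⁴ × 1.09) = −5.05 m/s
|V_g| = √(u_g² + v_g²) = 9.18 m/s

9.2 m/s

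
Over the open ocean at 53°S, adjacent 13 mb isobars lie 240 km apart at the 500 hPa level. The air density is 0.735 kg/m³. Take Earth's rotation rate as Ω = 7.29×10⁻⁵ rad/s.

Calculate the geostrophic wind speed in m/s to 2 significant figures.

Coriolis parameter at 53°S:
f = 2Ω sin φ = 2 × 7.29×10⁻⁵ × sin 53° = 1.16×10⁻⁴ s⁻¹
Pressure gradient: |∂P/∂n| = 1300 Pa / 240000 m = 5.42×10⁻³ Pa/m
Geostrophic balance (pressure-gradient force = Coriolis force):
V_g = (1/(fρ)) |∂P/∂n| = 5.42×10⁻³ / (1.16×10⁻⁴ × 0.735) = 63.3 m/s

63 m/s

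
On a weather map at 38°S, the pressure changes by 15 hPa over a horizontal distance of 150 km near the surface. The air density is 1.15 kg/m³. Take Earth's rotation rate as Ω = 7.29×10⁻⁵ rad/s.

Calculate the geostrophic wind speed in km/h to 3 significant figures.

Coriolis parameter at 38°S:
f = 2Ω sin φ = 2 × 7.29×10⁻⁵ × sin 38° = 8.98×10⁻⁵ s⁻¹
Pressure gradient: |∂P/∂n| = 1500 Pa / 150000 m = 1.00×10⁻² Pa/m
Geostrophic balance (pressure-gradient force = Coriolis force):
V_g = (1/(fρ)) |∂P/∂n| = 1.00×10⁻² / (8.98×10⁻⁵ × 1.15) = 96.9 m/s
Converting: 96.9 m/s × 3.6 = 349 km/h

349 km/h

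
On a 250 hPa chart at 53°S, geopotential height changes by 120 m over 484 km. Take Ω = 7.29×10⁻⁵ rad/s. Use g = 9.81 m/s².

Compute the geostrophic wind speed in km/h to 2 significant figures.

Coriolis parameter at 53°S:
f = 2Ω sin φ = 2 × 7.29×10⁻⁵ × sin 53° = 1.16×10⁻⁴ s⁻¹
Height gradient: |∂Z/∂n| = 120 m / 484000 m = 2.48×10⁻⁴
On a pressure surface, geostrophic balance gives V_g = (g/f)|∂Z/∂n|:
V_g = 9.81 × 2.48×10⁻⁴ / 1.16×10⁻⁴ = 20.9 m/s
Converting: 20.9 m/s × 3.6 = 75 km/h

75 km/h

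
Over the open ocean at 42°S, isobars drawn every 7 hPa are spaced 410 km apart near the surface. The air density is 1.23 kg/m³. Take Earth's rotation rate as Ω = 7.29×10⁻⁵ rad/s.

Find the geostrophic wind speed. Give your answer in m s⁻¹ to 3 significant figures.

Coriolis parameter at 42°S:
f = 2Ω sin φ = 2 × 7.29×10⁻⁵ × sin 42° = 9.76×10⁻⁵ s⁻¹
Pressure gradient: |∂P/∂n| = 700 Pa / 410000 m = 1.71×10⁻³ Pa/m
Geostrophic balance (pressure-gradient force = Coriolis force):
V_g = (1/(fρ)) |∂P/∂n| = 1.71×10⁻³ / (9.76×10⁻⁵ × 1.23) = 14.2 m/s

14.2 m s⁻¹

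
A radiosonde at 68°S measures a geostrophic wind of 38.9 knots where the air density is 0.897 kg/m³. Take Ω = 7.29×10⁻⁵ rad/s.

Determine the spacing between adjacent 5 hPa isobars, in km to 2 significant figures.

210 km

Coriolis parameter at 68°S:
f = 2Ω sin φ = 2 × 7.29×10⁻⁵ × sin 68° = 1.35×10⁻⁴ s⁻¹
Wind speed in SI: 38.9 knots = 20.0 m/s
Geostrophic balance rearranged: |∂P/∂n| = f ρ V_g
|∂P/∂n| = 1.35×10⁻⁴ × 0.897 × 20.0 = 2.43×10⁻³ Pa/m
Isobar spacing: Δn = ΔP/|∂P/∂n| = 500 Pa / 2.43×10⁻³ Pa/m = 206047 m ≈ 210 km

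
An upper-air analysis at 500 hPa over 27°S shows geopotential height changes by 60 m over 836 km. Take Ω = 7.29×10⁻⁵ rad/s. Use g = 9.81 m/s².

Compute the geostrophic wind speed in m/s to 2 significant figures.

Coriolis parameter at 27°S:
f = 2Ω sin φ = 2 × 7.29×10⁻⁵ × sin 27° = 6.62×10⁻⁵ s⁻¹
Height gradient: |∂Z/∂n| = 60 m / 836000 m = 7.18×10⁻⁵
On a pressure surface, geostrophic balance gives V_g = (g/f)|∂Z/∂n|:
V_g = 9.81 × 7.18×10⁻⁵ / 6.62×10⁻⁵ = 10.6 m/s

11 m/s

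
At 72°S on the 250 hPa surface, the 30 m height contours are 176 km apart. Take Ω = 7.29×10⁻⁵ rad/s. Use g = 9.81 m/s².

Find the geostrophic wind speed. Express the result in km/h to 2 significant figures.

43 km/h

Coriolis parameter at 72°S:
f = 2Ω sin φ = 2 × 7.29×10⁻⁵ × sin 72° = 1.39×10⁻⁴ s⁻¹
Height gradient: |∂Z/∂n| = 30 m / 176000 m = 1.70×10⁻⁴
On a pressure surface, geostrophic balance gives V_g = (g/f)|∂Z/∂n|:
V_g = 9.81 × 1.70×10⁻⁴ / 1.39×10⁻⁴ = 12.1 m/s
Converting: 12.1 m/s × 3.6 = 43 km/h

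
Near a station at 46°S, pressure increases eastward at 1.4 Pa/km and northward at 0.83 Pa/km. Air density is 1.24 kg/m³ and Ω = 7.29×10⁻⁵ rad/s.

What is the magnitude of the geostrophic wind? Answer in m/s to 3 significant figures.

Coriolis parameter at 46°S:
f = 2Ω sin φ = 2 × 7.29×10⁻⁵ × sin 46° = 1.05×10⁻⁴ s⁻¹
In the Southern Hemisphere f is negative: f = −1.05×10⁻⁴ s⁻¹.
Component geostrophic relations (x east, y north):
u_g = −(1/(fρ)) ∂P/∂y,  v_g = (1/(fρ)) ∂P/∂x
u_g = −(0.83×10⁻³)/(−1.05×10⁻⁴ × 1.24) = 6.38 m/s;  v_g = (1.4×10⁻³)/(−1.05×10⁻⁴ × 1.24) = −10.8 m/s
|V_g| = √(u_g² + v_g²) = 12.5 m/s

12.5 m/s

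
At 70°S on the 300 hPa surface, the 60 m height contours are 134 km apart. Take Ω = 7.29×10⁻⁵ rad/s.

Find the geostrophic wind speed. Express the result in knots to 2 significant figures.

Coriolis parameter at 70°S:
f = 2Ω sin φ = 2 × 7.29×10⁻⁵ × sin 70° = 1.37×10⁻⁴ s⁻¹
Height gradient: |∂Z/∂n| = 60 m / 134000 m = 4.48×10⁻⁴
On a pressure surface, geostrophic balance gives V_g = (g/f)|∂Z/∂n|:
V_g = 9.81 × 4.48×10⁻⁴ / 1.37×10⁻⁴ = 32.1 m/s
Converting: 32.1 m/s × 1.944 = 62 knots

62 knots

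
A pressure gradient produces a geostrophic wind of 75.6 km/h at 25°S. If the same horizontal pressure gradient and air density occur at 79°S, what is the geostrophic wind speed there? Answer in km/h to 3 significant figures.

With the same pressure gradient and density, V_g ∝ 1/f ∝ 1/sin φ.
V₂ = V₁ · sin φ₁ / sin φ₂ = 75.6 × sin 25° / sin 79°
V₂ = 75.6 × 0.4226/0.9816 = 32.5 km/h

32.5 km/h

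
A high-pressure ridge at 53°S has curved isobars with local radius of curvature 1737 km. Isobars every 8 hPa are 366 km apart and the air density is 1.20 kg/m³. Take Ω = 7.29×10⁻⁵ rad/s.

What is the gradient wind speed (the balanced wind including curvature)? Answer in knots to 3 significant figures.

Coriolis parameter at 53°S:
f = 2Ω sin φ = 2 × 7.29×10⁻⁵ × sin 53° = 1.16×10⁻⁴ s⁻¹
Pressure gradient: |∂P/∂n| = 800 Pa / 366000 m = 2.19×10⁻³ Pa/m
Geostrophic speed: V_g = |∂P/∂n|/(fρ) = 2.19×10⁻³/(1.16×10⁻⁴ × 1.20) = 15.6 m/s
Around a high, pressure-gradient force acts outward with centrifugal, so Coriolis balances both:
fV = (1/ρ)|∂P/∂n| + V²/R  →  V² − fR·V + fR·V_g = 0
With fR = 1.16×10⁻⁴ × 1737×10³ m = 202 m/s:
V = [fR − √((fR)² − 4 fR V_g)]/2 = [202 − √(202² − 4×202×15.6)]/2 = 17.1 m/s
Supergeostrophic (V > V_g = 15.6 m/s), as expected around a high.
Converting: 17.1 m/s × 1.944 = 33.2 knots

33.2 knots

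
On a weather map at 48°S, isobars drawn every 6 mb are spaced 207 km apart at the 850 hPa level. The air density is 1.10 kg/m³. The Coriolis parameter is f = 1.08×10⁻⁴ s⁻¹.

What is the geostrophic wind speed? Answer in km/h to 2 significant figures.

88 km/h

Pressure gradient: |∂P/∂n| = 600 Pa / 207000 m = 2.90×10⁻³ Pa/m
Geostrophic balance (pressure-gradient force = Coriolis force):
V_g = (1/(fρ)) |∂P/∂n| = 2.90×10⁻³ / (1.08×10⁻⁴ × 1.10) = 24.4 m/s
Converting: 24.4 m/s × 3.6 = 88 km/h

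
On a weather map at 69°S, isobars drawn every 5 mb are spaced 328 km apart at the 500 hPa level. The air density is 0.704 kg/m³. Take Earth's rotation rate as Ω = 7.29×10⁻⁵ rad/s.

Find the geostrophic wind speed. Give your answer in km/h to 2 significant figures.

Coriolis parameter at 69°S:
f = 2Ω sin φ = 2 × 7.29×10⁻⁵ × sin 69° = 1.36×10⁻⁴ s⁻¹
Pressure gradient: |∂P/∂n| = 500 Pa / 328000 m = 1.52×10⁻³ Pa/m
Geostrophic balance (pressure-gradient force = Coriolis force):
V_g = (1/(fρ)) |∂P/∂n| = 1.52×10⁻³ / (1.36×10⁻⁴ × 0.704) = 15.9 m/s
Converting: 15.9 m/s × 3.6 = 57 km/h

57 km/h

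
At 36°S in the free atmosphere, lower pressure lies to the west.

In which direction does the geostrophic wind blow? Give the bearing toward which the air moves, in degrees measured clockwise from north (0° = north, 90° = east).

180°

The pressure-gradient force points toward the west (bearing 270°).
Geostrophic balance: in the Southern Hemisphere the Coriolis force deflects motion to the left, so the geostrophic wind blows 90° to the left of the pressure-gradient force (low pressure on the right).
Rotating 270° by 90° counterclockwise gives 180° — the wind blows toward the south.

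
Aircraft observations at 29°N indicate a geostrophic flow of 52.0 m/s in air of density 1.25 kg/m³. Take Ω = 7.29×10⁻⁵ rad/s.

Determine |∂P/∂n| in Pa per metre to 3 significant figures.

4.59×10⁻³ Pa/m

Coriolis parameter at 29°N:
f = 2Ω sin φ = 2 × 7.29×10⁻⁵ × sin 29° = 7.07×10⁻⁵ s⁻¹
Geostrophic balance rearranged: |∂P/∂n| = f ρ V_g
|∂P/∂n| = 7.07×10⁻⁵ × 1.25 × 52.0 = 4.59×10⁻³ Pa/m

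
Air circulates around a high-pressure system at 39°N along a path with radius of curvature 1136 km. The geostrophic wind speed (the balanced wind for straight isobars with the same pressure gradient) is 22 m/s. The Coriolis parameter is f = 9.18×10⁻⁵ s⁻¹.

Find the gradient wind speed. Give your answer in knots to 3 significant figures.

61.3 knots

Around a high, pressure-gradient force acts outward with centrifugal, so Coriolis balances both:
fV = (1/ρ)|∂P/∂n| + V²/R  →  V² − fR·V + fR·V_g = 0
With fR = 9.18×10⁻⁵ × 1136×10³ m = 104 m/s:
V = [fR − √((fR)² − 4 fR V_g)]/2 = [104 − √(104² − 4×104×22)]/2 = 31.5 m/s
Supergeostrophic (V > V_g = 22 m/s), as expected around a high.
Converting: 31.5 m/s × 1.944 = 61.3 knots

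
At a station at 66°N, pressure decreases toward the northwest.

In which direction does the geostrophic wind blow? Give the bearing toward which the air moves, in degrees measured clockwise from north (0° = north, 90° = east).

The pressure-gradient force points toward the northwest (bearing 315°).
Geostrophic balance: in the Northern Hemisphere the Coriolis force deflects motion to the right, so the geostrophic wind blows 90° to the right of the pressure-gradient force (low pressure on the left).
Rotating 315° by 90° clockwise gives 045° — the wind blows toward the northeast.

045°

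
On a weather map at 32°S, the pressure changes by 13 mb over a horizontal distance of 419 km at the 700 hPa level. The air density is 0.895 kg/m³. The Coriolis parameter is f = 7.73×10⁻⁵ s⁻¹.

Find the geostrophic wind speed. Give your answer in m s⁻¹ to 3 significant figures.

Pressure gradient: |∂P/∂n| = 1300 Pa / 419000 m = 3.10×10⁻³ Pa/m
Geostrophic balance (pressure-gradient force = Coriolis force):
V_g = (1/(fρ)) |∂P/∂n| = 3.10×10⁻³ / (7.73×10⁻⁵ × 0.895) = 44.8 m/s

44.8 m s⁻¹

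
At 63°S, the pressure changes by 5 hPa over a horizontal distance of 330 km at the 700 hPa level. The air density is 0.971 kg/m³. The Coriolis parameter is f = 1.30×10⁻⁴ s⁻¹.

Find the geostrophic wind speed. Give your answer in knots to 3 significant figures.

Pressure gradient: |∂P/∂n| = 500 Pa / 330000 m = 1.52×10⁻³ Pa/m
Geostrophic balance (pressure-gradient force = Coriolis force):
V_g = (1/(fρ)) |∂P/∂n| = 1.52×10⁻³ / (1.30×10⁻⁴ × 0.971) = 12.0 m/s
Converting: 12.0 m/s × 1.944 = 23.3 knots

23.3 knots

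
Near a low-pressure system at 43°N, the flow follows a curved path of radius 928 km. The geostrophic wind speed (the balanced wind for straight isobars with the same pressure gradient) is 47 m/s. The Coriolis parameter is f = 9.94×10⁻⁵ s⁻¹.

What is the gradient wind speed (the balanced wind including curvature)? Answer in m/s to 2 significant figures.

Around a low, centrifugal force acts outward with Coriolis, so pressure-gradient force balances both:
(1/ρ)|∂P/∂n| = fV + V²/R  →  V² + fR·V − fR·V_g = 0
With fR = 9.94×10⁻⁵ × 928×10³ m = 92.2 m/s:
V = [−fR + √((fR)² + 4 fR V_g)]/2 = [−92.2 + √(92.2² + 4×92.2×47)]/2 = 34.3 m/s
Subgeostrophic (V < V_g = 47 m/s), as expected around a low.

34 m/s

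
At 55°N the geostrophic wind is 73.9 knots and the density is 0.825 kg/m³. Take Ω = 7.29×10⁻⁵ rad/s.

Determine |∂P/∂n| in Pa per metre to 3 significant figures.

Coriolis parameter at 55°N:
f = 2Ω sin φ = 2 × 7.29×10⁻⁵ × sin 55° = 1.19×10⁻⁴ s⁻¹
Wind speed in SI: 73.9 knots = 38.0 m/s
Geostrophic balance rearranged: |∂P/∂n| = f ρ V_g
|∂P/∂n| = 1.19×10⁻⁴ × 0.825 × 38.0 = 3.75×10⁻³ Pa/m

3.75×10⁻³ Pa/m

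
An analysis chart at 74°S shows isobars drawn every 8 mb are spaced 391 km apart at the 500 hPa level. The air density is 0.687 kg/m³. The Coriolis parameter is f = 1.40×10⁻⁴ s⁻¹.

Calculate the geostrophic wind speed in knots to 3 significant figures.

41.4 knots

Pressure gradient: |∂P/∂n| = 800 Pa / 391000 m = 2.05×10⁻³ Pa/m
Geostrophic balance (pressure-gradient force = Coriolis force):
V_g = (1/(fρ)) |∂P/∂n| = 2.05×10⁻³ / (1.40×10⁻⁴ × 0.687) = 21.3 m/s
Converting: 21.3 m/s × 1.944 = 41.4 knots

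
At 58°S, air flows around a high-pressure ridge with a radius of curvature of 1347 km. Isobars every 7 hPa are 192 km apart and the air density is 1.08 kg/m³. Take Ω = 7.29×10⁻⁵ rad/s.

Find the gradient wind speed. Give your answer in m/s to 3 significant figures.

34.4 m/s

Coriolis parameter at 58°S:
f = 2Ω sin φ = 2 × 7.29×10⁻⁵ × sin 58° = 1.24×10⁻⁴ s⁻¹
Pressure gradient: |∂P/∂n| = 700 Pa / 192000 m = 3.65×10⁻³ Pa/m
Geostrophic speed: V_g = |∂P/∂n|/(fρ) = 3.65×10⁻³/(1.24×10⁻⁴ × 1.08) = 27.3 m/s
Around a high, pressure-gradient force acts outward with centrifugal, so Coriolis balances both:
fV = (1/ρ)|∂P/∂n| + V²/R  →  V² − fR·V + fR·V_g = 0
With fR = 1.24×10⁻⁴ × 1347×10³ m = 167 m/s:
V = [fR − √((fR)² − 4 fR V_g)]/2 = [167 − √(167² − 4×167×27.3)]/2 = 34.4 m/s
Supergeostrophic (V > V_g = 27.3 m/s), as expected around a high.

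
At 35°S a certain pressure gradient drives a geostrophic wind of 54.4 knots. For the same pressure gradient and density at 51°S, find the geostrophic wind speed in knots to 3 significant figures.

40.2 knots

With the same pressure gradient and density, V_g ∝ 1/f ∝ 1/sin φ.
V₂ = V₁ · sin φ₁ / sin φ₂ = 54.4 × sin 35° / sin 51°
V₂ = 54.4 × 0.5736/0.7771 = 40.2 knots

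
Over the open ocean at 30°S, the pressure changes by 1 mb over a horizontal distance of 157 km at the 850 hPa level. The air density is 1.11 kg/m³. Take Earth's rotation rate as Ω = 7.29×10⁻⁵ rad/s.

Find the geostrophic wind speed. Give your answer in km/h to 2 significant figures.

Coriolis parameter at 30°S:
f = 2Ω sin φ = 2 × 7.29×10⁻⁵ × sin 30° = 7.29×10⁻⁵ s⁻¹
Pressure gradient: |∂P/∂n| = 100 Pa / 157000 m = 6.37×10⁻⁴ Pa/m
Geostrophic balance (pressure-gradient force = Coriolis force):
V_g = (1/(fρ)) |∂P/∂n| = 6.37×10⁻⁴ / (7.29×10⁻⁵ × 1.11) = 7.87 m/s
Converting: 7.87 m/s × 3.6 = 28 km/h

28 km/h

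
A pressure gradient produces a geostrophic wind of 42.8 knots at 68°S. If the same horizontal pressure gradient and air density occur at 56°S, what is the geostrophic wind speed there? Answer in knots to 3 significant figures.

47.9 knots

With the same pressure gradient and density, V_g ∝ 1/f ∝ 1/sin φ.
V₂ = V₁ · sin φ₁ / sin φ₂ = 42.8 × sin 68° / sin 56°
V₂ = 42.8 × 0.9272/0.8290 = 47.9 knots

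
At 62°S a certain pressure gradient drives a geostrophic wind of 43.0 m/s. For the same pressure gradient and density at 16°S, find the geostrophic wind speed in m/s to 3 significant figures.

138 m/s

With the same pressure gradient and density, V_g ∝ 1/f ∝ 1/sin φ.
V₂ = V₁ · sin φ₁ / sin φ₂ = 43.0 × sin 62° / sin 16°
V₂ = 43.0 × 0.8829/0.2756 = 138 m/s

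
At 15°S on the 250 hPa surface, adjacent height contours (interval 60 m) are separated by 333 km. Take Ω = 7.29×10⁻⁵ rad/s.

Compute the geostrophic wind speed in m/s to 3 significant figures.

Coriolis parameter at 15°S:
f = 2Ω sin φ = 2 × 7.29×10⁻⁵ × sin 15° = 3.77×10⁻⁵ s⁻¹
Height gradient: |∂Z/∂n| = 60 m / 333000 m = 1.80×10⁻⁴
On a pressure surface, geostrophic balance gives V_g = (g/f)|∂Z/∂n|:
V_g = 9.81 × 1.80×10⁻⁴ / 3.77×10⁻⁵ = 46.8 m/s

46.8 m/s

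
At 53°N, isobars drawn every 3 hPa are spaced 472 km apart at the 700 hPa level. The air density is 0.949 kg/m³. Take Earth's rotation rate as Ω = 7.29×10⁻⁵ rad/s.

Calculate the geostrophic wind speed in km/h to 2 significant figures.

Coriolis parameter at 53°N:
f = 2Ω sin φ = 2 × 7.29×10⁻⁵ × sin 53° = 1.16×10⁻⁴ s⁻¹
Pressure gradient: |∂P/∂n| = 300 Pa / 472000 m = 6.36×10⁻⁴ Pa/m
Geostrophic balance (pressure-gradient force = Coriolis force):
V_g = (1/(fρ)) |∂P/∂n| = 6.36×10⁻⁴ / (1.16×10⁻⁴ × 0.949) = 5.75 m/s
Converting: 5.75 m/s × 3.6 = 21 km/h

21 km/h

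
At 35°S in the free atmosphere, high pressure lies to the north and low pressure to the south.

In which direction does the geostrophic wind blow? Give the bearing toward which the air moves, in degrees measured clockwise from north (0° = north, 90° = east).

The pressure-gradient force points toward the south (bearing 180°).
Geostrophic balance: in the Southern Hemisphere the Coriolis force deflects motion to the left, so the geostrophic wind blows 90° to the left of the pressure-gradient force (low pressure on the right).
Rotating 180° by 90° counterclockwise gives 090° — the wind blows toward the east.

090°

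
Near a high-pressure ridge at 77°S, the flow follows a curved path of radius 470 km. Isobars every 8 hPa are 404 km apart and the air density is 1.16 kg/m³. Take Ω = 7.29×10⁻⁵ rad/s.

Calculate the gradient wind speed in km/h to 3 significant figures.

Coriolis parameter at 77°S:
f = 2Ω sin φ = 2 × 7.29×10⁻⁵ × sin 77° = 1.42×10⁻⁴ s⁻¹
Pressure gradient: |∂P/∂n| = 800 Pa / 404000 m = 1.98×10⁻³ Pa/m
Geostrophic speed: V_g = |∂P/∂n|/(fρ) = 1.98×10⁻³/(1.42×10⁻⁴ × 1.16) = 12.0 m/s
Around a high, pressure-gradient force acts outward with centrifugal, so Coriolis balances both:
fV = (1/ρ)|∂P/∂n| + V²/R  →  V² − fR·V + fR·V_g = 0
With fR = 1.42×10⁻⁴ × 470×10³ m = 66.8 m/s:
V = [fR − √((fR)² − 4 fR V_g)]/2 = [66.8 − √(66.8² − 4×66.8×12)]/2 = 15.7 m/s
Supergeostrophic (V > V_g = 12 m/s), as expected around a high.
Converting: 15.7 m/s × 3.6 = 56.6 km/h

56.6 km/h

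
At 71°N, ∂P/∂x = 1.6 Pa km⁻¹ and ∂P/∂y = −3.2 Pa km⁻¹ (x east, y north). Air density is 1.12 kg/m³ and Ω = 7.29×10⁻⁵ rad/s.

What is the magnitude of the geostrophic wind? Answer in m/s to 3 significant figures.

Coriolis parameter at 71°N:
f = 2Ω sin φ = 2 × 7.29×10⁻⁵ × sin 71° = 1.38×10⁻⁴ s⁻¹
Component geostrophic relations (x east, y north):
u_g = −(1/(fρ)) ∂P/∂y,  v_g = (1/(fρ)) ∂P/∂x
u_g = −(−3.2×10⁻³)/(1.38×10⁻⁴ × 1.12) = 20.7 m/s;  v_g = (1.6×10⁻³)/(1.38×10⁻⁴ × 1.12) = 10.4 m/s
|V_g| = √(u_g² + v_g²) = 23.2 m/s

23.2 m/s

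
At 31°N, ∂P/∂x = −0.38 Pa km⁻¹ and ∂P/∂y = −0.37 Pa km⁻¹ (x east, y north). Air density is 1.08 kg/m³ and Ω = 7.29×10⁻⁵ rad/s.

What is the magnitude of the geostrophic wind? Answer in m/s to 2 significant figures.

Coriolis parameter at 31°N:
f = 2Ω sin φ = 2 × 7.29×10⁻⁵ × sin 31° = 7.51×10⁻⁵ s⁻¹
Component geostrophic relations (x east, y north):
u_g = −(1/(fρ)) ∂P/∂y,  v_g = (1/(fρ)) ∂P/∂x
u_g = −(−0.37×10⁻³)/(7.51×10⁻⁵ × 1.08) = 4.56 m/s;  v_g = (−0.38×10⁻³)/(7.51×10⁻⁵ × 1.08) = −4.69 m/s
|V_g| = √(u_g² + v_g²) = 6.54 m/s

6.5 m/s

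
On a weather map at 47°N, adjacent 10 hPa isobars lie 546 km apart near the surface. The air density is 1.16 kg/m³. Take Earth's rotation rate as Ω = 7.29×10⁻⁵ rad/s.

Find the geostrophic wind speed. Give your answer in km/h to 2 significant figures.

53 km/h

Coriolis parameter at 47°N:
f = 2Ω sin φ = 2 × 7.29×10⁻⁵ × sin 47° = 1.07×10⁻⁴ s⁻¹
Pressure gradient: |∂P/∂n| = 1000 Pa / 546000 m = 1.83×10⁻³ Pa/m
Geostrophic balance (pressure-gradient force = Coriolis force):
V_g = (1/(fρ)) |∂P/∂n| = 1.83×10⁻³ / (1.07×10⁻⁴ × 1.16) = 14.8 m/s
Converting: 14.8 m/s × 3.6 = 53 km/h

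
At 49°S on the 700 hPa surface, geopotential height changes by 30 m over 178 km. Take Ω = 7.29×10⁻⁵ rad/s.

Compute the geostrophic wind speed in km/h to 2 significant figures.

Coriolis parameter at 49°S:
f = 2Ω sin φ = 2 × 7.29×10⁻⁵ × sin 49° = 1.10×10⁻⁴ s⁻¹
Height gradient: |∂Z/∂n| = 30 m / 178000 m = 1.69×10⁻⁴
On a pressure surface, geostrophic balance gives V_g = (g/f)|∂Z/∂n|:
V_g = 9.81 × 1.69×10⁻⁴ / 1.10×10⁻⁴ = 15.0 m/s
Converting: 15.0 m/s × 3.6 = 54 km/h

54 km/h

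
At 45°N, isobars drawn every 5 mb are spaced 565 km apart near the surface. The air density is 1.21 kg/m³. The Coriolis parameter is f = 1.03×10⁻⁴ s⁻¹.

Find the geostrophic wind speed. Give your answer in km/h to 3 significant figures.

25.6 km/h

Pressure gradient: |∂P/∂n| = 500 Pa / 565000 m = 8.85×10⁻⁴ Pa/m
Geostrophic balance (pressure-gradient force = Coriolis force):
V_g = (1/(fρ)) |∂P/∂n| = 8.85×10⁻⁴ / (1.03×10⁻⁴ × 1.21) = 7.10 m/s
Converting: 7.10 m/s × 3.6 = 25.6 km/h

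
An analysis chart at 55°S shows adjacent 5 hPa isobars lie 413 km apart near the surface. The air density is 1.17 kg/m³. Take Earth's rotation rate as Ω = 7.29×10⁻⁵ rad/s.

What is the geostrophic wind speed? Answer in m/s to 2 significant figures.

Coriolis parameter at 55°S:
f = 2Ω sin φ = 2 × 7.29×10⁻⁵ × sin 55° = 1.19×10⁻⁴ s⁻¹
Pressure gradient: |∂P/∂n| = 500 Pa / 413000 m = 1.21×10⁻³ Pa/m
Geostrophic balance (pressure-gradient force = Coriolis force):
V_g = (1/(fρ)) |∂P/∂n| = 1.21×10⁻³ / (1.19×10⁻⁴ × 1.17) = 8.66 m/s

8.7 m/s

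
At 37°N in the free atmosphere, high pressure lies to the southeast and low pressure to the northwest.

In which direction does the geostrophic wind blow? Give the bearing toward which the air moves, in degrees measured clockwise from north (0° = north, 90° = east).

045°

The pressure-gradient force points toward the northwest (bearing 315°).
Geostrophic balance: in the Northern Hemisphere the Coriolis force deflects motion to the right, so the geostrophic wind blows 90° to the right of the pressure-gradient force (low pressure on the left).
Rotating 315° by 90° clockwise gives 045° — the wind blows toward the northeast.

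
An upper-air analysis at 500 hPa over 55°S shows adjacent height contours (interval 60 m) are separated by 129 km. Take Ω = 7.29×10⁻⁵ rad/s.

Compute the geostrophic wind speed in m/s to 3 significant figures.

38.2 m/s

Coriolis parameter at 55°S:
f = 2Ω sin φ = 2 × 7.29×10⁻⁵ × sin 55° = 1.19×10⁻⁴ s⁻¹
Height gradient: |∂Z/∂n| = 60 m / 129000 m = 4.65×10⁻⁴
On a pressure surface, geostrophic balance gives V_g = (g/f)|∂Z/∂n|:
V_g = 9.81 × 4.65×10⁻⁴ / 1.19×10⁻⁴ = 38.2 m/s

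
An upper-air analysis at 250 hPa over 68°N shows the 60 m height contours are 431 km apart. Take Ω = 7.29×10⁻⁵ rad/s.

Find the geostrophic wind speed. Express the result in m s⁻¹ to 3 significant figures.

Coriolis parameter at 68°N:
f = 2Ω sin φ = 2 × 7.29×10⁻⁵ × sin 68° = 1.35×10⁻⁴ s⁻¹
Height gradient: |∂Z/∂n| = 60 m / 431000 m = 1.39×10⁻⁴
On a pressure surface, geostrophic balance gives V_g = (g/f)|∂Z/∂n|:
V_g = 9.81 × 1.39×10⁻⁴ / 1.35×10⁻⁴ = 10.1 m/s

10.1 m s⁻¹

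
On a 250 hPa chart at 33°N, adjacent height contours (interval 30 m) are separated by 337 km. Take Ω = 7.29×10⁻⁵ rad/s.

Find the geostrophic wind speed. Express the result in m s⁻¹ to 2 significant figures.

11 m s⁻¹

Coriolis parameter at 33°N:
f = 2Ω sin φ = 2 × 7.29×10⁻⁵ × sin 33° = 7.94×10⁻⁵ s⁻¹
Height gradient: |∂Z/∂n| = 30 m / 337000 m = 8.90×10⁻⁵
On a pressure surface, geostrophic balance gives V_g = (g/f)|∂Z/∂n|:
V_g = 9.81 × 8.90×10⁻⁵ / 7.94×10⁻⁵ = 11.0 m/s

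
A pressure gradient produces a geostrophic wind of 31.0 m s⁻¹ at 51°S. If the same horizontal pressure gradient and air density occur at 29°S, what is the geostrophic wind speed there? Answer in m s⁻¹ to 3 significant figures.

With the same pressure gradient and density, V_g ∝ 1/f ∝ 1/sin φ.
V₂ = V₁ · sin φ₁ / sin φ₂ = 31.0 × sin 51° / sin 29°
V₂ = 31.0 × 0.7771/0.4848 = 49.7 m s⁻¹

49.7 m s⁻¹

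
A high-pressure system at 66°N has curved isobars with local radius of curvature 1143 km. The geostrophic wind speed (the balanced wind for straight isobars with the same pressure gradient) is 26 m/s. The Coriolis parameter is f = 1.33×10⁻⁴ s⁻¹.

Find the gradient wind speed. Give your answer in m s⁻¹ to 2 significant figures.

Around a high, pressure-gradient force acts outward with centrifugal, so Coriolis balances both:
fV = (1/ρ)|∂P/∂n| + V²/R  →  V² − fR·V + fR·V_g = 0
With fR = 1.33×10⁻⁴ × 1143×10³ m = 152 m/s:
V = [fR − √((fR)² − 4 fR V_g)]/2 = [152 − √(152² − 4×152×26)]/2 = 33.3 m/s
Supergeostrophic (V > V_g = 26 m/s), as expected around a high.

33 m s⁻¹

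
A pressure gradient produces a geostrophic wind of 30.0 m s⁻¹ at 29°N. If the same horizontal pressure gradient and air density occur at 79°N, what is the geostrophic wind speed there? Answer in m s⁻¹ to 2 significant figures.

15 m s⁻¹

With the same pressure gradient and density, V_g ∝ 1/f ∝ 1/sin φ.
V₂ = V₁ · sin φ₁ / sin φ₂ = 30.0 × sin 29° / sin 79°
V₂ = 30.0 × 0.4848/0.9816 = 15 m s⁻¹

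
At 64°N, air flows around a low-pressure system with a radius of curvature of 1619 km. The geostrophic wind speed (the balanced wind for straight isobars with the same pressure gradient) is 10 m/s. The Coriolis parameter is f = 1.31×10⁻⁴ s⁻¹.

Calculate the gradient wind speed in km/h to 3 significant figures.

Around a low, centrifugal force acts outward with Coriolis, so pressure-gradient force balances both:
(1/ρ)|∂P/∂n| = fV + V²/R  →  V² + fR·V − fR·V_g = 0
With fR = 1.31×10⁻⁴ × 1619×10³ m = 212 m/s:
V = [−fR + √((fR)² + 4 fR V_g)]/2 = [−212 + √(212² + 4×212×10)]/2 = 9.57 m/s
Subgeostrophic (V < V_g = 10 m/s), as expected around a low.
Converting: 9.57 m/s × 3.6 = 34.4 km/h

34.4 km/h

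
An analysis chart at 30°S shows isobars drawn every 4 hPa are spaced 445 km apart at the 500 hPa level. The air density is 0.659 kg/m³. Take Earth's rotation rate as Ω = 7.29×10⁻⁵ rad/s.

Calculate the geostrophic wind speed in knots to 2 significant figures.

36 knots

Coriolis parameter at 30°S:
f = 2Ω sin φ = 2 × 7.29×10⁻⁵ × sin 30° = 7.29×10⁻⁵ s⁻¹
Pressure gradient: |∂P/∂n| = 400 Pa / 445000 m = 8.99×10⁻⁴ Pa/m
Geostrophic balance (pressure-gradient force = Coriolis force):
V_g = (1/(fρ)) |∂P/∂n| = 8.99×10⁻⁴ / (7.29×10⁻⁵ × 0.659) = 18.7 m/s
Converting: 18.7 m/s × 1.944 = 36 knots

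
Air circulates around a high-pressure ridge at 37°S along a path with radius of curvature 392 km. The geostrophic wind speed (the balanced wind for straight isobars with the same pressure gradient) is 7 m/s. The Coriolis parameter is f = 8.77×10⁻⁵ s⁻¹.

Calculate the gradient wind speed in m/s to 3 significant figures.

Around a high, pressure-gradient force acts outward with centrifugal, so Coriolis balances both:
fV = (1/ρ)|∂P/∂n| + V²/R  →  V² − fR·V + fR·V_g = 0
With fR = 8.77×10⁻⁵ × 392×10³ m = 34.4 m/s:
V = [fR − √((fR)² − 4 fR V_g)]/2 = [34.4 − √(34.4² − 4×34.4×7)]/2 = 9.79 m/s
Supergeostrophic (V > V_g = 7 m/s), as expected around a high.

9.79 m/s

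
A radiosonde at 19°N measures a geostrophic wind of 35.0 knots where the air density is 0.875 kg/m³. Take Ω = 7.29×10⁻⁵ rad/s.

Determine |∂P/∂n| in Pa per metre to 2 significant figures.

Coriolis parameter at 19°N:
f = 2Ω sin φ = 2 × 7.29×10⁻⁵ × sin 19° = 4.75×10⁻⁵ s⁻¹
Wind speed in SI: 35.0 knots = 18.0 m/s
Geostrophic balance rearranged: |∂P/∂n| = f ρ V_g
|∂P/∂n| = 4.75×10⁻⁵ × 0.875 × 18.0 = 7.48×10⁻⁴ Pa/m

7.5×10⁻⁴ Pa/m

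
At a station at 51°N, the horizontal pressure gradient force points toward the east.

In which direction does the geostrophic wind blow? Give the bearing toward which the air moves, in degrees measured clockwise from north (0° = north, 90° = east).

180°

The pressure-gradient force points toward the east (bearing 090°).
Geostrophic balance: in the Northern Hemisphere the Coriolis force deflects motion to the right, so the geostrophic wind blows 90° to the right of the pressure-gradient force (low pressure on the left).
Rotating 090° by 90° clockwise gives 180° — the wind blows toward the south.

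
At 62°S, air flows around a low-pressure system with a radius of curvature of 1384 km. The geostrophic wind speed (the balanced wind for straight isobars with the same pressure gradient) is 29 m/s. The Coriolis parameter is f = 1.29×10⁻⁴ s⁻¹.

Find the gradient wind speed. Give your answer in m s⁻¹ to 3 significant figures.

25.4 m s⁻¹

Around a low, centrifugal force acts outward with Coriolis, so pressure-gradient force balances both:
(1/ρ)|∂P/∂n| = fV + V²/R  →  V² + fR·V − fR·V_g = 0
With fR = 1.29×10⁻⁴ × 1384×10³ m = 179 m/s:
V = [−fR + √((fR)² + 4 fR V_g)]/2 = [−179 + √(179² + 4×179×29)]/2 = 25.4 m/s
Subgeostrophic (V < V_g = 29 m/s), as expected around a low.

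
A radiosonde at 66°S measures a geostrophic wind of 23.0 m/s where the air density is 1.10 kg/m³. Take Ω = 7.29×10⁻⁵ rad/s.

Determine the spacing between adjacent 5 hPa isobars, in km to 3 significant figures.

148 km

Coriolis parameter at 66°S:
f = 2Ω sin φ = 2 × 7.29×10⁻⁵ × sin 66° = 1.33×10⁻⁴ s⁻¹
Geostrophic balance rearranged: |∂P/∂n| = f ρ V_g
|∂P/∂n| = 1.33×10⁻⁴ × 1.10 × 23.0 = 3.37×10⁻³ Pa/m
Isobar spacing: Δn = ΔP/|∂P/∂n| = 500 Pa / 3.37×10⁻³ Pa/m = 148375 m ≈ 148 km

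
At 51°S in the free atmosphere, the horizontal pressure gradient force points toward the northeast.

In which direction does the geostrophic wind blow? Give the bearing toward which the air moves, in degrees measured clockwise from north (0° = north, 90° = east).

The pressure-gradient force points toward the northeast (bearing 045°).
Geostrophic balance: in the Southern Hemisphere the Coriolis force deflects motion to the left, so the geostrophic wind blows 90° to the left of the pressure-gradient force (low pressure on the right).
Rotating 045° by 90° counterclockwise gives 315° — the wind blows toward the northwest.

315°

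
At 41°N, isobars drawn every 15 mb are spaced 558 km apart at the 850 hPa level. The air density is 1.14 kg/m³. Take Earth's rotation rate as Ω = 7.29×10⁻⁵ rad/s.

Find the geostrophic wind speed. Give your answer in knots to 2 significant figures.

48 knots

Coriolis parameter at 41°N:
f = 2Ω sin φ = 2 × 7.29×10⁻⁵ × sin 41° = 9.57×10⁻⁵ s⁻¹
Pressure gradient: |∂P/∂n| = 1500 Pa / 558000 m = 2.69×10⁻³ Pa/m
Geostrophic balance (pressure-gradient force = Coriolis force):
V_g = (1/(fρ)) |∂P/∂n| = 2.69×10⁻³ / (9.57×10⁻⁵ × 1.14) = 24.7 m/s
Converting: 24.7 m/s × 1.944 = 48 knots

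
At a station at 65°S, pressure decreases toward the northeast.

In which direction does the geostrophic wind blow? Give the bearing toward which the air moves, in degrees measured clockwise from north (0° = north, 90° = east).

The pressure-gradient force points toward the northeast (bearing 045°).
Geostrophic balance: in the Southern Hemisphere the Coriolis force deflects motion to the left, so the geostrophic wind blows 90° to the left of the pressure-gradient force (low pressure on the right).
Rotating 045° by 90° counterclockwise gives 315° — the wind blows toward the northwest.

315°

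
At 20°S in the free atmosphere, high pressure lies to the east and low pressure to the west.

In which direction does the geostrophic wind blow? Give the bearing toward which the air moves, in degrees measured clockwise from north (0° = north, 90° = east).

The pressure-gradient force points toward the west (bearing 270°).
Geostrophic balance: in the Southern Hemisphere the Coriolis force deflects motion to the left, so the geostrophic wind blows 90° to the left of the pressure-gradient force (low pressure on the right).
Rotating 270° by 90° counterclockwise gives 180° — the wind blows toward the south.

180°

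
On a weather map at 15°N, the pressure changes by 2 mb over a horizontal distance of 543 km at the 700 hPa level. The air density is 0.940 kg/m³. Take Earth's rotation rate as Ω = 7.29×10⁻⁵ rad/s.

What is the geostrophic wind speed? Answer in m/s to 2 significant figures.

Coriolis parameter at 15°N:
f = 2Ω sin φ = 2 × 7.29×10⁻⁵ × sin 15° = 3.77×10⁻⁵ s⁻¹
Pressure gradient: |∂P/∂n| = 200 Pa / 543000 m = 3.68×10⁻⁴ Pa/m
Geostrophic balance (pressure-gradient force = Coriolis force):
V_g = (1/(fρ)) |∂P/∂n| = 3.68×10⁻⁴ / (3.77×10⁻⁵ × 0.940) = 10.4 m/s

10 m/s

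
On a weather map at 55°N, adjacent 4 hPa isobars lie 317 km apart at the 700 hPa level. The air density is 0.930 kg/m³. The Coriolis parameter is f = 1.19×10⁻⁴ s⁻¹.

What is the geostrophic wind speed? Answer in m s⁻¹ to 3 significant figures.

Pressure gradient: |∂P/∂n| = 400 Pa / 317000 m = 1.26×10⁻³ Pa/m
Geostrophic balance (pressure-gradient force = Coriolis force):
V_g = (1/(fρ)) |∂P/∂n| = 1.26×10⁻³ / (1.19×10⁻⁴ × 0.930) = 11.4 m/s

11.4 m s⁻¹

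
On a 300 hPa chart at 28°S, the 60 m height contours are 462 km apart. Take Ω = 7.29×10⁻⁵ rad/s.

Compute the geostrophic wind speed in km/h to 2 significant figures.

Coriolis parameter at 28°S:
f = 2Ω sin φ = 2 × 7.29×10⁻⁵ × sin 28° = 6.84×10⁻⁵ s⁻¹
Height gradient: |∂Z/∂n| = 60 m / 462000 m = 1.30×10⁻⁴
On a pressure surface, geostrophic balance gives V_g = (g/f)|∂Z/∂n|:
V_g = 9.81 × 1.30×10⁻⁴ / 6.84×10⁻⁵ = 18.6 m/s
Converting: 18.6 m/s × 3.6 = 67 km/h

67 km/h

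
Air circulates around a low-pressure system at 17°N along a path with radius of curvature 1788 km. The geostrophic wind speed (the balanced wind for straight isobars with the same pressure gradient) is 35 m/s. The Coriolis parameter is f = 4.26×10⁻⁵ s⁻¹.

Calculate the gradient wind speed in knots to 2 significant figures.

Around a low, centrifugal force acts outward with Coriolis, so pressure-gradient force balances both:
(1/ρ)|∂P/∂n| = fV + V²/R  →  V² + fR·V − fR·V_g = 0
With fR = 4.26×10⁻⁵ × 1788×10³ m = 76.2 m/s:
V = [−fR + √((fR)² + 4 fR V_g)]/2 = [−76.2 + √(76.2² + 4×76.2×35)]/2 = 26.1 m/s
Subgeostrophic (V < V_g = 35 m/s), as expected around a low.
Converting: 26.1 m/s × 1.944 = 51 knots

51 knots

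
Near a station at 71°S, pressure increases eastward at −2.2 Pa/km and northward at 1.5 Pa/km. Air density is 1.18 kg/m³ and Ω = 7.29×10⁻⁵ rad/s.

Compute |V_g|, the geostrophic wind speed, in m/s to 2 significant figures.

16 m/s

Coriolis parameter at 71°S:
f = 2Ω sin φ = 2 × 7.29×10⁻⁵ × sin 71° = 1.38×10⁻⁴ s⁻¹
In the Southern Hemisphere f is negative: f = −1.38×10⁻⁴ s⁻¹.
Component geostrophic relations (x east, y north):
u_g = −(1/(fρ)) ∂P/∂y,  v_g = (1/(fρ)) ∂P/∂x
u_g = −(1.5×10⁻³)/(−1.38×10⁻⁴ × 1.18) = 9.22 m/s;  v_g = (−2.2×10⁻³)/(−1.38×10⁻⁴ × 1.18) = 13.5 m/s
|V_g| = √(u_g² + v_g²) = 16.4 m/s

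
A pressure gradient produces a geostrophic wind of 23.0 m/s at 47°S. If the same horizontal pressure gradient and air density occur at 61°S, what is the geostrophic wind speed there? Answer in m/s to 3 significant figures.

19.2 m/s

With the same pressure gradient and density, V_g ∝ 1/f ∝ 1/sin φ.
V₂ = V₁ · sin φ₁ / sin φ₂ = 23.0 × sin 47° / sin 61°
V₂ = 23.0 × 0.7314/0.8746 = 19.2 m/s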